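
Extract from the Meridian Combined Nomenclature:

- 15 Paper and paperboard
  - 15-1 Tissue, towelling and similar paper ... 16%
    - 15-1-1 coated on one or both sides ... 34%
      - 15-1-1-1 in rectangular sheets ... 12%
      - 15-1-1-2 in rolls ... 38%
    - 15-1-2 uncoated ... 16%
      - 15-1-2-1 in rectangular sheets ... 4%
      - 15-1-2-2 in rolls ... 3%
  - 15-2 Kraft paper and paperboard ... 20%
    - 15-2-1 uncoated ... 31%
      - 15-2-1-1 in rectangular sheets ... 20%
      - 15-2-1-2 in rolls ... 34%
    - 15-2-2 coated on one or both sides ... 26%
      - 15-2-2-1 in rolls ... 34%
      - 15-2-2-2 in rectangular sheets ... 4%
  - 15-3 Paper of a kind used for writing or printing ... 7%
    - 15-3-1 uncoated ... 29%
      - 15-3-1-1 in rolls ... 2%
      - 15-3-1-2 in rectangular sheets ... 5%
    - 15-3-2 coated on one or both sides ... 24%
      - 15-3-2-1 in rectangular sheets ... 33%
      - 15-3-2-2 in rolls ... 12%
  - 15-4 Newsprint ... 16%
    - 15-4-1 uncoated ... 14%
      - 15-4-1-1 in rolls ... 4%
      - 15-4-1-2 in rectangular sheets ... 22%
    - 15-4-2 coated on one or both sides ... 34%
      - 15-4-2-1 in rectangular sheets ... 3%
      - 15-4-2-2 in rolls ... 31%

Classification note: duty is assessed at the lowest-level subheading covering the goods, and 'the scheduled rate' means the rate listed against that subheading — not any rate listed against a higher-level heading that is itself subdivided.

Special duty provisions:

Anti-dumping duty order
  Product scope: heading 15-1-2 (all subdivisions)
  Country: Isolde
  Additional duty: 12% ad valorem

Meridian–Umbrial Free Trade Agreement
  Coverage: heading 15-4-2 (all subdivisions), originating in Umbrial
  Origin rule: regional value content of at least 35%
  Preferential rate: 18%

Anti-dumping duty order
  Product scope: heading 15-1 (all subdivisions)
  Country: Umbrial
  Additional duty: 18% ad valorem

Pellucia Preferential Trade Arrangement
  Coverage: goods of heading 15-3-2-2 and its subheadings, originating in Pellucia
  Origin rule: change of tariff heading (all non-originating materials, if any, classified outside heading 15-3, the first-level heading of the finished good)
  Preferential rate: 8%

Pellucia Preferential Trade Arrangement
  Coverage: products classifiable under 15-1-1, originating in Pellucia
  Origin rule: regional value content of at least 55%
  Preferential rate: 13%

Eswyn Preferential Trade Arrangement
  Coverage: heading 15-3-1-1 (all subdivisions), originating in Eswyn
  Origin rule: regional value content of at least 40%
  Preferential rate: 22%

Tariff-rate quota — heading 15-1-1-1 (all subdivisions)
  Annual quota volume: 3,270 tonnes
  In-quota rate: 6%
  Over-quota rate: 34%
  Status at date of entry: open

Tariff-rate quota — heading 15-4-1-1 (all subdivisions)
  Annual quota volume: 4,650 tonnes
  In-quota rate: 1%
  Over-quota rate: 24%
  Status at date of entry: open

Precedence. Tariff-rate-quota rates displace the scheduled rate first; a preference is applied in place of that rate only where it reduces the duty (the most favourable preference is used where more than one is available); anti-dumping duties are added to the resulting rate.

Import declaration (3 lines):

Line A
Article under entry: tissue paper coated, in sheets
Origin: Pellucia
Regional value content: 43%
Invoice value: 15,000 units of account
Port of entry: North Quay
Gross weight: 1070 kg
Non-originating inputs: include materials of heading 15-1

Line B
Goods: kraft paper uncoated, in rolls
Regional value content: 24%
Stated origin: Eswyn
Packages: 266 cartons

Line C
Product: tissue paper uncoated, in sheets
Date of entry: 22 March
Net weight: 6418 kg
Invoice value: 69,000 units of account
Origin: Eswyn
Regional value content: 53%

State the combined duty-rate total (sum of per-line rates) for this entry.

Line A: tissue paper → 15-1; coated → 15-1-1; in sheets → 15-1-1-1. Scheduled 12%. quota on 15-1-1-1 open → in-quota 6%; Pellucia agreement on 15-3-2-2: 15-1-1-1 not covered; Pellucia agreement on 15-1-1: RVC < 55%. → 6%.
Line B: kraft paper → 15-2; uncoated → 15-2-1; in rolls → 15-2-1-2. Scheduled 34%. Eswyn agreement on 15-3-1-1: 15-2-1-2 not covered. → 34%.
Line C: tissue paper → 15-1; uncoated → 15-1-2; in sheets → 15-1-2-1. Scheduled 4%. Eswyn agreement on 15-3-1-1: 15-1-2-1 not covered. → 4%.
Sum: 6% + 34% + 4% = 44%.

44%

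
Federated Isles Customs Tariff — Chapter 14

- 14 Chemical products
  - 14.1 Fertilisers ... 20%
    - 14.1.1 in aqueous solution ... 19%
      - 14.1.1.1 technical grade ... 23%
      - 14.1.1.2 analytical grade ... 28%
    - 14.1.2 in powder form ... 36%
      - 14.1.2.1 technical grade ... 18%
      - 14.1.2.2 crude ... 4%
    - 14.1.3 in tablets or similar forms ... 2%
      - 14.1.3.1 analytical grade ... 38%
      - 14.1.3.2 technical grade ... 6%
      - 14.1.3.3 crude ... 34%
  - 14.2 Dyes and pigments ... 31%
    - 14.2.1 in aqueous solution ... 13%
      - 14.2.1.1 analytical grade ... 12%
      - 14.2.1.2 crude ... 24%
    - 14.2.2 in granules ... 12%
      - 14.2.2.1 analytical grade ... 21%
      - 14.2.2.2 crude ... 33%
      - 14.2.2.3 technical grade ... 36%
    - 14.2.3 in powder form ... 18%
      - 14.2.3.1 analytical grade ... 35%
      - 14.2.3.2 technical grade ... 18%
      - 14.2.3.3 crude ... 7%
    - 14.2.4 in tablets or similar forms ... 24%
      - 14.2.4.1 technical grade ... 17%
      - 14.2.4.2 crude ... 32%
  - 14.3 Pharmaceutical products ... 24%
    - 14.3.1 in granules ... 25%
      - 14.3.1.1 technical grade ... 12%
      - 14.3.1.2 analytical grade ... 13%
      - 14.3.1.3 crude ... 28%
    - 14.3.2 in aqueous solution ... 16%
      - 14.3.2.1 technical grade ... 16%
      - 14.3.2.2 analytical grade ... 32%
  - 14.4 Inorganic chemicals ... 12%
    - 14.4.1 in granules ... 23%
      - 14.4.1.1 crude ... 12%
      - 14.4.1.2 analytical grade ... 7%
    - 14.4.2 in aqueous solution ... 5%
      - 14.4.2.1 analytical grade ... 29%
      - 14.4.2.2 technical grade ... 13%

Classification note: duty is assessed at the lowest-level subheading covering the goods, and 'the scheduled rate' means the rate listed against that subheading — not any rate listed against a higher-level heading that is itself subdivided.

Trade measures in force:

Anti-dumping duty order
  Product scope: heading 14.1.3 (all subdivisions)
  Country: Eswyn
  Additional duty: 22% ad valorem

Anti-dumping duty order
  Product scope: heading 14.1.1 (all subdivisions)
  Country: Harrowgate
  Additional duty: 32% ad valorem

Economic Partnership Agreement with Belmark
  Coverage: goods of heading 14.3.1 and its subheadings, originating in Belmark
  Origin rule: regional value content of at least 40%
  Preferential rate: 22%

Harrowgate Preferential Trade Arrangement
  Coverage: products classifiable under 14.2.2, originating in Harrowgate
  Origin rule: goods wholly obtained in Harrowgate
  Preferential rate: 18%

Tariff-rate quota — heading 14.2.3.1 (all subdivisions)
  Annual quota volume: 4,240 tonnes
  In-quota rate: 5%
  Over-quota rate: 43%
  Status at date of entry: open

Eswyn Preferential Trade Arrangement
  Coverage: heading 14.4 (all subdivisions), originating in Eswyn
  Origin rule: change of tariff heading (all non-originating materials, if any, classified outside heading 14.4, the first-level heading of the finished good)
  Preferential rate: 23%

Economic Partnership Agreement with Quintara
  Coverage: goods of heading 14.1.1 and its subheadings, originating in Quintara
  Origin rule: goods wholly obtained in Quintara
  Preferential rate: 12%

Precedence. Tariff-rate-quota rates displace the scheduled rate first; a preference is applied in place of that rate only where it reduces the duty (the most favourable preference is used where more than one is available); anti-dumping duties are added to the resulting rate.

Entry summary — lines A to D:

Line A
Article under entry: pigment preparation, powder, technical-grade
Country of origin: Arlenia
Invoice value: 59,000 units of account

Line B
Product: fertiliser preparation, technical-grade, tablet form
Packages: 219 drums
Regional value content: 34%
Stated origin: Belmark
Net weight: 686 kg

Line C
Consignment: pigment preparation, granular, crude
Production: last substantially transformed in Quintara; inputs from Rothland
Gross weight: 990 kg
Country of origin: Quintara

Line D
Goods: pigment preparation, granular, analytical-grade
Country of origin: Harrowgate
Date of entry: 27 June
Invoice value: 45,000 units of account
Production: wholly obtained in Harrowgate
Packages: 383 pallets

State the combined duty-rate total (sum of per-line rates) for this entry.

Line A: pigment → 14.2; powder → 14.2.3; technical-grade → 14.2.3.2. Scheduled 18%. No special measure applies. → 18%.
Line B: fertiliser → 14.1; tablet form → 14.1.3; technical-grade → 14.1.3.2. Scheduled 6%. Belmark agreement on 14.3.1: 14.1.3.2 not covered. → 6%.
Line C: pigment → 14.2; granular → 14.2.2; crude → 14.2.2.2. Scheduled 33%. Quintara agreement on 14.1.1: 14.2.2.2 not covered. → 33%.
Line D: pigment → 14.2; granular → 14.2.2; analytical-grade → 14.2.2.1. Scheduled 21%. Harrowgate agreement on 14.2.2: wholly obtained → 18% available; preferential 18%. → 18%.
Sum: 18% + 6% + 33% + 18% = 75%.

75%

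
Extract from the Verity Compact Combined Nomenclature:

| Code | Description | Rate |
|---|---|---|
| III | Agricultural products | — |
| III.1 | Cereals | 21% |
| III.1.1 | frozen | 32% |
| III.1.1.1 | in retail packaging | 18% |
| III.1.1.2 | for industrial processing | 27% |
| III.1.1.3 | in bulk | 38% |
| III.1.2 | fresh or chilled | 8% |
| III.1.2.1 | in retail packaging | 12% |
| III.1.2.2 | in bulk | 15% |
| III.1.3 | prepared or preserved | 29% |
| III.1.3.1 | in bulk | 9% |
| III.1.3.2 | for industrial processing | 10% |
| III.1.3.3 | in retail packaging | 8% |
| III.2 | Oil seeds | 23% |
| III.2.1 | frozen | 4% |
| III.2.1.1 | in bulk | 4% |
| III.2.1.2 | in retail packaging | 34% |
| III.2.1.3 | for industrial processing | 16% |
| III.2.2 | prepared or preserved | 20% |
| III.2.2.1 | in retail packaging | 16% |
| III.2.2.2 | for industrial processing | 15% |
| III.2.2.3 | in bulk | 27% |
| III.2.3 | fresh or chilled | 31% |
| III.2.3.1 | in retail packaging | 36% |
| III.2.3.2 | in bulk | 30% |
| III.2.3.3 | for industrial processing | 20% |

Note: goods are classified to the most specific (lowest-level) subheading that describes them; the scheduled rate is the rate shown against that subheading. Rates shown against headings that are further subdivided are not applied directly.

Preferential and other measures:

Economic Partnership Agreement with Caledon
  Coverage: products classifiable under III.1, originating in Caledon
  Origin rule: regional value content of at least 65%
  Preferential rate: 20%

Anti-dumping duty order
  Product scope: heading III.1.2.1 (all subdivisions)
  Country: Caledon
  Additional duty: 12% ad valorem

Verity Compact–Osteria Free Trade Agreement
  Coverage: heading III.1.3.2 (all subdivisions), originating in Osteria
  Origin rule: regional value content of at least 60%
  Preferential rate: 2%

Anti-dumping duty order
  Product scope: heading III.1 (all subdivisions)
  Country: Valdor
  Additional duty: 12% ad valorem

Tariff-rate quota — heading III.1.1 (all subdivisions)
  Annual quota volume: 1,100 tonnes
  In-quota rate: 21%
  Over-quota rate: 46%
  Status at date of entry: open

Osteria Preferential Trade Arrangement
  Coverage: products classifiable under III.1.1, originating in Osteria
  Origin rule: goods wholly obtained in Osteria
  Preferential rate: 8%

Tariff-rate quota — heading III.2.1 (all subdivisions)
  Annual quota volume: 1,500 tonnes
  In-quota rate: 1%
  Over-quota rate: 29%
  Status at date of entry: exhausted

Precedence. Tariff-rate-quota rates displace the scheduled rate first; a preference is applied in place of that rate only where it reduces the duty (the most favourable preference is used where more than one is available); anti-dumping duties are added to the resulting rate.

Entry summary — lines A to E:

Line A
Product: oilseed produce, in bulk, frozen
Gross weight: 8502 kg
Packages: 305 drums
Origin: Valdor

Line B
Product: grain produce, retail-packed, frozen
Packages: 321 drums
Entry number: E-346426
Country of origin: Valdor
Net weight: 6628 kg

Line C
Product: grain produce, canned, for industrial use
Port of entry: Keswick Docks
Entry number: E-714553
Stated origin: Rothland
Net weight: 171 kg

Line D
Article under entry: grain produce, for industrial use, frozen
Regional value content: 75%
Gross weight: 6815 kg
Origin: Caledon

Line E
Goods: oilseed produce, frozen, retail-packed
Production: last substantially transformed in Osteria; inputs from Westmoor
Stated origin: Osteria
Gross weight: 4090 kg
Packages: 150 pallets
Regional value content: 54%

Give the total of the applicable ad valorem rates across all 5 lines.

121%

Line A: oilseed → III.2; frozen → III.2.1; in bulk → III.2.1.1. Scheduled 4%. quota on III.2.1 exhausted → over-quota 29%. → 29%.
Line B: grain → III.1; frozen → III.1.1; retail-packed → III.1.1.1. Scheduled 18%. quota on III.1.1 open → in-quota 21%; anti-dumping (Valdor, III.1): +12%; total 21% + 12% = 33%. → 33%.
Line C: grain → III.1; canned → III.1.3; for industrial use → III.1.3.2. Scheduled 10%. No special measure applies. → 10%.
Line D: grain → III.1; frozen → III.1.1; for industrial use → III.1.1.2. Scheduled 27%. quota on III.1.1 open → in-quota 21%; Caledon agreement on III.1: RVC ≥ 65% → 20% available; preferential 20%. → 20%.
Line E: oilseed → III.2; frozen → III.2.1; retail-packed → III.2.1.2. Scheduled 34%. quota on III.2.1 exhausted → over-quota 29%; Osteria agreement on III.1.3.2: III.2.1.2 not covered; Osteria agreement on III.1.1: III.2.1.2 not covered. → 29%.
Sum: 29% + 33% + 10% + 20% + 29% = 121%.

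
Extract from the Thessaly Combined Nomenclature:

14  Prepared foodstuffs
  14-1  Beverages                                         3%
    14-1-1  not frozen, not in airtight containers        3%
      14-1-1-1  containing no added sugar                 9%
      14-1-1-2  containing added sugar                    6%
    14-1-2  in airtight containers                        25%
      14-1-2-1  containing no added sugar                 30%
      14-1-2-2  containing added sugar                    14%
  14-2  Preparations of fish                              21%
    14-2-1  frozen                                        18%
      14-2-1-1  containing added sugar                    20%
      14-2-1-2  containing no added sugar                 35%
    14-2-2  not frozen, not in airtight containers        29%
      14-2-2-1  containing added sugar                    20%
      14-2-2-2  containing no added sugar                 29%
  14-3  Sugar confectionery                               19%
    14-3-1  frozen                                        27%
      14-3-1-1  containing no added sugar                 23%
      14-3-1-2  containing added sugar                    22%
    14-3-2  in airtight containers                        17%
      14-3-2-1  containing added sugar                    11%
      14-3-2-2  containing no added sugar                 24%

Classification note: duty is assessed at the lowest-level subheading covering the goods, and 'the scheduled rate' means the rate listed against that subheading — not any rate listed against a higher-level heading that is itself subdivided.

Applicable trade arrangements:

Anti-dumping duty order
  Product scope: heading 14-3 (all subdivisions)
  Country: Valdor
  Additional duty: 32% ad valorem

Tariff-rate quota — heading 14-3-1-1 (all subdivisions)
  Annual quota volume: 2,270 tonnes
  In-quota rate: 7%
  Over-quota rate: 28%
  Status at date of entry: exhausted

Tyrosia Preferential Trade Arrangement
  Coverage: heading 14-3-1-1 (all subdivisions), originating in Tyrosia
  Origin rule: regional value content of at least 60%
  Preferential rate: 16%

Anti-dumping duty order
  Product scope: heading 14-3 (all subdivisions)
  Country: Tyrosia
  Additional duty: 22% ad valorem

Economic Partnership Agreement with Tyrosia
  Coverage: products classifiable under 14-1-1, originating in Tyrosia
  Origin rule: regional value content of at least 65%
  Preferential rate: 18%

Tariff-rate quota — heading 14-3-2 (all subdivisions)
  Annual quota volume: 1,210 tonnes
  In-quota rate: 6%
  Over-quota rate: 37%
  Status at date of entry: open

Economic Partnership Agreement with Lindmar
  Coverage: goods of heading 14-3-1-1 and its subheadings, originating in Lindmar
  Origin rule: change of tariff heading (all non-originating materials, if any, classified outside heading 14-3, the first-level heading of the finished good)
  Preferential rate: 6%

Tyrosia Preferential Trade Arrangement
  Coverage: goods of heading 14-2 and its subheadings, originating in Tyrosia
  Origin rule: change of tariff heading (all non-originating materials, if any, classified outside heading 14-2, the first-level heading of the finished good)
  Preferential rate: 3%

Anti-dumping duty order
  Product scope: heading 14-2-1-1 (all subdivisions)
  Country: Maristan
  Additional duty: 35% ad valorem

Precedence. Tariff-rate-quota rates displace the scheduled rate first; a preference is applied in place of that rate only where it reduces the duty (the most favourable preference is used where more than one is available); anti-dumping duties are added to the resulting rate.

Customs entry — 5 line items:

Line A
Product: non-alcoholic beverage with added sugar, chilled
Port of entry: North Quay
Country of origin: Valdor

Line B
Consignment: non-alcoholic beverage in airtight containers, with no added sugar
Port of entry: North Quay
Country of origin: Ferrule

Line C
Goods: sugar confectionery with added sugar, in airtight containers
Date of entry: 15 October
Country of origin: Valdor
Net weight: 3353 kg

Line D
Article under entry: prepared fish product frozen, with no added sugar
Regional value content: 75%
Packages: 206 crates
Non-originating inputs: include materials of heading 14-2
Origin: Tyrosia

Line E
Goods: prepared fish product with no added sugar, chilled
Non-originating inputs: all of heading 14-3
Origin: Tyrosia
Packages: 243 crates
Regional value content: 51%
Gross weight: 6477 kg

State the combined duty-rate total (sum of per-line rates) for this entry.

112%

Line A: non-alcoholic beverage → 14-1; chilled → 14-1-1; with added sugar → 14-1-1-2. Scheduled 6%. No special measure applies. → 6%.
Line B: non-alcoholic beverage → 14-1; in airtight containers → 14-1-2; with no added sugar → 14-1-2-1. Scheduled 30%. No special measure applies. → 30%.
Line C: sugar confectionery → 14-3; in airtight containers → 14-3-2; with added sugar → 14-3-2-1. Scheduled 11%. quota on 14-3-2 open → in-quota 6%; anti-dumping (Valdor, 14-3): +32%; total 6% + 32% = 38%. → 38%.
Line D: prepared fish product → 14-2; frozen → 14-2-1; with no added sugar → 14-2-1-2. Scheduled 35%. Tyrosia agreement on 14-3-1-1: 14-2-1-2 not covered; Tyrosia agreement on 14-1-1: 14-2-1-2 not covered; Tyrosia agreement on 14-2: CTH not met. → 35%.
Line E: prepared fish product → 14-2; chilled → 14-2-2; with no added sugar → 14-2-2-2. Scheduled 29%. Tyrosia agreement on 14-3-1-1: 14-2-2-2 not covered; Tyrosia agreement on 14-1-1: 14-2-2-2 not covered; Tyrosia agreement on 14-2: CTH met → 3% available; preferential 3%. → 3%.
Sum: 6% + 30% + 38% + 35% + 3% = 112%.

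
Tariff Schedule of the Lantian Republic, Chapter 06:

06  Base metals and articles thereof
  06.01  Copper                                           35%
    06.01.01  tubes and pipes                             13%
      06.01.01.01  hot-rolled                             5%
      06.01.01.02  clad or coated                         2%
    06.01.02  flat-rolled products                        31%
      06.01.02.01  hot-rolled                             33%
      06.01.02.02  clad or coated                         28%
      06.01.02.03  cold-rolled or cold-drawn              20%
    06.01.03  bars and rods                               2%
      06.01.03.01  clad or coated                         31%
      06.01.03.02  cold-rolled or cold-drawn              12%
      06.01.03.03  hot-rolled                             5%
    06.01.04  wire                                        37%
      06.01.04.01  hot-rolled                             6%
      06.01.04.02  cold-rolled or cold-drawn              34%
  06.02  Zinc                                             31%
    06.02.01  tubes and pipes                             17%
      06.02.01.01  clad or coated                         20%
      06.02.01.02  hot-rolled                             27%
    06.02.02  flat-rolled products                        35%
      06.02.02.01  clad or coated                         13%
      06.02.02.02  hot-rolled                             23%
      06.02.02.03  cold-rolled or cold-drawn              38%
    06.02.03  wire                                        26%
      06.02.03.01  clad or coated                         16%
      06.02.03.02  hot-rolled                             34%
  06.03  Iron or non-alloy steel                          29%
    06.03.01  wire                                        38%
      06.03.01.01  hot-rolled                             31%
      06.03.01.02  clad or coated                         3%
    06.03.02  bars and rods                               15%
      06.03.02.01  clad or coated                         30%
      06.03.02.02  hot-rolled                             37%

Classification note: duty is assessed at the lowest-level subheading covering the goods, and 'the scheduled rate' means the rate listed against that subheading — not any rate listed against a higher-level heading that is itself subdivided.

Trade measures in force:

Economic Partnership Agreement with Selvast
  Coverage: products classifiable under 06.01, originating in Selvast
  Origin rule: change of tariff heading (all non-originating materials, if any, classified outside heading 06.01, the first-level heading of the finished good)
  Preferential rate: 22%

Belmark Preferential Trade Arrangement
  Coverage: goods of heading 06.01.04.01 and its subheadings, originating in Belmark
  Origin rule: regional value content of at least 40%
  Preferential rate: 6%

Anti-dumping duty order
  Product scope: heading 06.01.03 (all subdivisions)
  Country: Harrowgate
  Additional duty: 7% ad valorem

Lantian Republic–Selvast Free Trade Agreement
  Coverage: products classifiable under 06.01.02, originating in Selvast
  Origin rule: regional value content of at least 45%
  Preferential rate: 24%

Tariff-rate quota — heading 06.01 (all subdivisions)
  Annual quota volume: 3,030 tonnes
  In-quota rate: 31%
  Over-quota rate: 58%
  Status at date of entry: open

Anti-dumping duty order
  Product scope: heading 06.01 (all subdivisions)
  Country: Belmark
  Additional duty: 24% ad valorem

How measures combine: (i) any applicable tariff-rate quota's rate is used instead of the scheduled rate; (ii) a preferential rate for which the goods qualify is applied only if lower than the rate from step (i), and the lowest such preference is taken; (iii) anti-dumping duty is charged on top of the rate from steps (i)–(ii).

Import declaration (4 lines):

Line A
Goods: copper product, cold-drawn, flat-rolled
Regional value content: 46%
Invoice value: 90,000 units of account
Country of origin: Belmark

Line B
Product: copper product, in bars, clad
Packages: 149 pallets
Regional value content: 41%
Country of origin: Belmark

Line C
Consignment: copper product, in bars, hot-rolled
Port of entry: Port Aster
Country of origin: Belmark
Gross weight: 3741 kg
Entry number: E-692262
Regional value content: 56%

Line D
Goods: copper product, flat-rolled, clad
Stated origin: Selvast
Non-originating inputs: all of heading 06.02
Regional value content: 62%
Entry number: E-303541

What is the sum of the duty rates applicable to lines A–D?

187%

Line A: copper → 06.01; flat-rolled → 06.01.02; cold-drawn → 06.01.02.03. Scheduled 20%. quota on 06.01 open → in-quota 31%; Belmark agreement on 06.01.04.01: 06.01.02.03 not covered; anti-dumping (Belmark, 06.01): +24%; total 31% + 24% = 55%. → 55%.
Line B: copper → 06.01; in bars → 06.01.03; clad → 06.01.03.01. Scheduled 31%. quota on 06.01 open → in-quota 31%; Belmark agreement on 06.01.04.01: 06.01.03.01 not covered; anti-dumping (Belmark, 06.01): +24%; total 31% + 24% = 55%. → 55%.
Line C: copper → 06.01; in bars → 06.01.03; hot-rolled → 06.01.03.03. Scheduled 5%. quota on 06.01 open → in-quota 31%; Belmark agreement on 06.01.04.01: 06.01.03.03 not covered; anti-dumping (Belmark, 06.01): +24%; total 31% + 24% = 55%. → 55%.
Line D: copper → 06.01; flat-rolled → 06.01.02; clad → 06.01.02.02. Scheduled 28%. quota on 06.01 open → in-quota 31%; Selvast agreement on 06.01: CTH met → 22% available; Selvast agreement on 06.01.02: RVC ≥ 45% → 24% available; preferential 22%. → 22%.
Sum: 55% + 55% + 55% + 22% = 187%.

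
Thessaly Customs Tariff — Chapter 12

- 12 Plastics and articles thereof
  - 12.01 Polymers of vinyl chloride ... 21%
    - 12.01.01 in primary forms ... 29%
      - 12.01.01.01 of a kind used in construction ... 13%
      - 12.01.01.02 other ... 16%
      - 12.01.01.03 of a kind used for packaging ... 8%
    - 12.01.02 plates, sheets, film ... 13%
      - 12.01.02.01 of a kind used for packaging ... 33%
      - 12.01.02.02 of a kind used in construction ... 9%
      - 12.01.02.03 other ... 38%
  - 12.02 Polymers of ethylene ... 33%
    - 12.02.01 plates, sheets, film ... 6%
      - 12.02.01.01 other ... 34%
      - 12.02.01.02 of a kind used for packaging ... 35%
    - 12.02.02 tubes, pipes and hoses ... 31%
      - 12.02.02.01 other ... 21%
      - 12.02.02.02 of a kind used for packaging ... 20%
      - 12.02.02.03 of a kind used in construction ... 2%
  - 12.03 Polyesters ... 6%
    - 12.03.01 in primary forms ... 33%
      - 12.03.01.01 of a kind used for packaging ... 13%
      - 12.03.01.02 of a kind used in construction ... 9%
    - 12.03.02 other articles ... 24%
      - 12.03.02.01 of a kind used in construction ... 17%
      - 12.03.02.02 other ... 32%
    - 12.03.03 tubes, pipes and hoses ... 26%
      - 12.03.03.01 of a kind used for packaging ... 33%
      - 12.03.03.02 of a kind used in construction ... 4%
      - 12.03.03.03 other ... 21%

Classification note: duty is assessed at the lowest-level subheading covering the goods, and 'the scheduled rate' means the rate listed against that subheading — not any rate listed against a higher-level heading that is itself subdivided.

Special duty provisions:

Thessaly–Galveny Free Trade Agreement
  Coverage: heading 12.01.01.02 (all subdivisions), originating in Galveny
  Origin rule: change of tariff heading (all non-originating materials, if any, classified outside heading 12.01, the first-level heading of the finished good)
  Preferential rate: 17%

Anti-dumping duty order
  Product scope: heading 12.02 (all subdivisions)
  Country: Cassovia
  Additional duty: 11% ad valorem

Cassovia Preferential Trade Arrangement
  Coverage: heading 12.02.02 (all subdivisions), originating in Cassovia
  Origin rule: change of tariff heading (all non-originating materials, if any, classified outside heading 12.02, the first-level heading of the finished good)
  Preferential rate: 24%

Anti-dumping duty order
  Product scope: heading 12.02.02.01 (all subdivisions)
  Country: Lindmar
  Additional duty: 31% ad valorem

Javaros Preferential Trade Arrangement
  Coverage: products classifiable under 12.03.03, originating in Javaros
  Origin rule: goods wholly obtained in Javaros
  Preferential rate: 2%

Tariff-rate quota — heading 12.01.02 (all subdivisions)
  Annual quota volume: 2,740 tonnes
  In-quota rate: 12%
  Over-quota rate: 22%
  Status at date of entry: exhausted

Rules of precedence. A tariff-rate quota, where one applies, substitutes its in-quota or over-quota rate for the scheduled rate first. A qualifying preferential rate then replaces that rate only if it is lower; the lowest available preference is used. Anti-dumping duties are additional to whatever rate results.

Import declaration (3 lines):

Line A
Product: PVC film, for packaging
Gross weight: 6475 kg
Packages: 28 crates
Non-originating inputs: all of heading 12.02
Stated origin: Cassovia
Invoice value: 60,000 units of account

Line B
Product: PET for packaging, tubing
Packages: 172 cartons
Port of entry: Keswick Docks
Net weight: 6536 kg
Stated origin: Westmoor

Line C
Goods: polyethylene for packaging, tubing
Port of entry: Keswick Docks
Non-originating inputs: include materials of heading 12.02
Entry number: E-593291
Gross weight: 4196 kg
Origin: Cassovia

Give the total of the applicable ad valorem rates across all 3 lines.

86%

Line A: PVC → 12.01; film → 12.01.02; for packaging → 12.01.02.01. Scheduled 33%. quota on 12.01.02 exhausted → over-quota 22%; Cassovia agreement on 12.02.02: 12.01.02.01 not covered. → 22%.
Line B: PET → 12.03; tubing → 12.03.03; for packaging → 12.03.03.01. Scheduled 33%. No special measure applies. → 33%.
Line C: polyethylene → 12.02; tubing → 12.02.02; for packaging → 12.02.02.02. Scheduled 20%. Cassovia agreement on 12.02.02: CTH not met; anti-dumping (Cassovia, 12.02): +11%; total 20% + 11% = 31%. → 31%.
Sum: 22% + 33% + 31% = 86%.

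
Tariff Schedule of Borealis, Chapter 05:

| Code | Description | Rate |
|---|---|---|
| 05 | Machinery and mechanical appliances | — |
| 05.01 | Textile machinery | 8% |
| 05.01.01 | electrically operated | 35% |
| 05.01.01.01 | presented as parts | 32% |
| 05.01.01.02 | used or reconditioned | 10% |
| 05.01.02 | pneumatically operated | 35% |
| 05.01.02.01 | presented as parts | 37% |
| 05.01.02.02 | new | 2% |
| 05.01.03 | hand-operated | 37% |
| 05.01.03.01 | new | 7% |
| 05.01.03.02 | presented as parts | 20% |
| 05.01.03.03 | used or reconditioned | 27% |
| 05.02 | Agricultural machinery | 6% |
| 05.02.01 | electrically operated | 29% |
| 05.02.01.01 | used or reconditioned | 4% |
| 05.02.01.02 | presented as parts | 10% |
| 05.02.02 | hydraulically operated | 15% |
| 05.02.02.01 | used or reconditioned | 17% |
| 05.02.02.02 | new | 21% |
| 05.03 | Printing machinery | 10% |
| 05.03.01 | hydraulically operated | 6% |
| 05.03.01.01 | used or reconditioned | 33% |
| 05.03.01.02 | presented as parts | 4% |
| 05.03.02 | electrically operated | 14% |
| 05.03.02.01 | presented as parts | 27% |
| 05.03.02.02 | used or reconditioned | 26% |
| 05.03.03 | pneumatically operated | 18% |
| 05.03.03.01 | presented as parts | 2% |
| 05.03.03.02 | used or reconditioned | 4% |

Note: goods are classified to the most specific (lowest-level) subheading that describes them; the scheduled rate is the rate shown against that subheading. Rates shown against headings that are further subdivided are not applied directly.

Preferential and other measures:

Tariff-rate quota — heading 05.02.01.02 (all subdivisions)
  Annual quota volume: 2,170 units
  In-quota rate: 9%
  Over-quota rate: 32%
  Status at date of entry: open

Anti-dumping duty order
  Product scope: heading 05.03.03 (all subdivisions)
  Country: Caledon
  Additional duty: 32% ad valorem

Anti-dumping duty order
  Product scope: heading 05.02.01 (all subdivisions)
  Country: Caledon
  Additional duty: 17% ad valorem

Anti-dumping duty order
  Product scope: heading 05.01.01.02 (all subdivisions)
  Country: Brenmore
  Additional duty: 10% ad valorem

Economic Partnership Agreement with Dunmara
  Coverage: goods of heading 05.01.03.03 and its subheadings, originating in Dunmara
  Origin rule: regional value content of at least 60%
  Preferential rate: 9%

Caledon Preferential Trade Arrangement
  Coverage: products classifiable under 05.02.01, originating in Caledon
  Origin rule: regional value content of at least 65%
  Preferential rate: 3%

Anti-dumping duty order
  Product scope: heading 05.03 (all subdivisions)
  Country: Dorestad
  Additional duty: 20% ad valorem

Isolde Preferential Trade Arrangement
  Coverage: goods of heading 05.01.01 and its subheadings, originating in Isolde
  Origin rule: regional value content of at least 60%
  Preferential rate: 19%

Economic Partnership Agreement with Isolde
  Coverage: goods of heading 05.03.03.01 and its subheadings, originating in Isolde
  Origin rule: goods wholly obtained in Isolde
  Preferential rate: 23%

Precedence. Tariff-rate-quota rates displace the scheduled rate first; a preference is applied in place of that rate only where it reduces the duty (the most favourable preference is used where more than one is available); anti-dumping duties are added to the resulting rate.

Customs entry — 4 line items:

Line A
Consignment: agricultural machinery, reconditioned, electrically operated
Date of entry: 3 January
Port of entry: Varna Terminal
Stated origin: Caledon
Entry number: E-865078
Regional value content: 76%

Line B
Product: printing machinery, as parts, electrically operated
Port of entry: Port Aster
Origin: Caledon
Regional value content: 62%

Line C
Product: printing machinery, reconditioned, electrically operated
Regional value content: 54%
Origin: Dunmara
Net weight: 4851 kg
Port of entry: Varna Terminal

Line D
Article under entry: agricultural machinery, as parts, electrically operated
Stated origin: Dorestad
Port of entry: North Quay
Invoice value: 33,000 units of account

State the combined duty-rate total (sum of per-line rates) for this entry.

Line A: agricultural → 05.02; electrically operated → 05.02.01; reconditioned → 05.02.01.01. Scheduled 4%. Caledon agreement on 05.02.01: RVC ≥ 65% → 3% available; preferential 3%; anti-dumping (Caledon, 05.02.01): +17%; total 3% + 17% = 20%. → 20%.
Line B: printing → 05.03; electrically operated → 05.03.02; as parts → 05.03.02.01. Scheduled 27%. Caledon agreement on 05.02.01: 05.03.02.01 not covered. → 27%.
Line C: printing → 05.03; electrically operated → 05.03.02; reconditioned → 05.03.02.02. Scheduled 26%. Dunmara agreement on 05.01.03.03: 05.03.02.02 not covered. → 26%.
Line D: agricultural → 05.02; electrically operated → 05.02.01; as parts → 05.02.01.02. Scheduled 10%. quota on 05.02.01.02 open → in-quota 9%. → 9%.
Sum: 20% + 27% + 26% + 9% = 82%.

82%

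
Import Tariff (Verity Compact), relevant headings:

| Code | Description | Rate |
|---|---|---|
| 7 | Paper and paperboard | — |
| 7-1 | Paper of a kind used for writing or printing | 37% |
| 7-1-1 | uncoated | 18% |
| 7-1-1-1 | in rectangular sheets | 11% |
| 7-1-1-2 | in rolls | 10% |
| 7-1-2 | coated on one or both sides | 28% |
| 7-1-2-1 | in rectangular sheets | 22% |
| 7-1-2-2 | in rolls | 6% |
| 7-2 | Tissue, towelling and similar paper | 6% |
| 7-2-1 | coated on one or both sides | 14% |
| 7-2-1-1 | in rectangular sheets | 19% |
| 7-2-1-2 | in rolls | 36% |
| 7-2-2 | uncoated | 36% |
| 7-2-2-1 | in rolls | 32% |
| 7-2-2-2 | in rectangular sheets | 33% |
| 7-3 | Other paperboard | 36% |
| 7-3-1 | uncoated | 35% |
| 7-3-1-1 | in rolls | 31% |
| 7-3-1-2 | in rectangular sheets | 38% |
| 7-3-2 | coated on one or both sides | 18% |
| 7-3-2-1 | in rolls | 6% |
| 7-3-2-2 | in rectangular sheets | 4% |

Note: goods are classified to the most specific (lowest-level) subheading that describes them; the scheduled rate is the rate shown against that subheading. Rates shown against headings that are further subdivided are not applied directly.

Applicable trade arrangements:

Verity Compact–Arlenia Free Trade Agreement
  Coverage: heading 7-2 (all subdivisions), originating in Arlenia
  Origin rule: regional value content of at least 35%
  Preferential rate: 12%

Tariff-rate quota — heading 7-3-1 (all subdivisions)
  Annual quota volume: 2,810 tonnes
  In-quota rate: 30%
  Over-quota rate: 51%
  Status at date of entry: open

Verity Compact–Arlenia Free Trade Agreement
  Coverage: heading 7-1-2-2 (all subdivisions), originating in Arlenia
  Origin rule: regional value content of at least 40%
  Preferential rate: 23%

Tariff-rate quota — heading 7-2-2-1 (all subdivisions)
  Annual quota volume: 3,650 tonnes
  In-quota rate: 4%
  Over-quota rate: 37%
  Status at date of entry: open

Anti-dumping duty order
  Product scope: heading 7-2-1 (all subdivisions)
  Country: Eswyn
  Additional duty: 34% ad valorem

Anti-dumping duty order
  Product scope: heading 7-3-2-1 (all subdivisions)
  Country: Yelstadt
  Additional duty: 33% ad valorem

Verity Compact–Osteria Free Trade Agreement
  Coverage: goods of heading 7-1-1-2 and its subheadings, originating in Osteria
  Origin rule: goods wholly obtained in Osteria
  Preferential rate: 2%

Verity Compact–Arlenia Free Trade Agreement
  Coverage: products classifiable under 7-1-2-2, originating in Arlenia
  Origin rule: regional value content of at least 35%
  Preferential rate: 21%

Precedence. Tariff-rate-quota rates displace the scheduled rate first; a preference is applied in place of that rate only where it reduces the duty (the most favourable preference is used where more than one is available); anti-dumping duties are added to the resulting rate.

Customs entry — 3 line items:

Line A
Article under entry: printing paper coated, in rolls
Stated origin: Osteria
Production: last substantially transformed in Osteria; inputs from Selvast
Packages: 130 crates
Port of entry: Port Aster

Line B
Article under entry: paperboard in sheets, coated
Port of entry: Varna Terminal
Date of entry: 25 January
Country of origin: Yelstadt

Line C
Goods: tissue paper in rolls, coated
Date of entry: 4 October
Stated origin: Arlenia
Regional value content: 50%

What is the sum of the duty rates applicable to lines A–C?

Line A: printing paper → 7-1; coated → 7-1-2; in rolls → 7-1-2-2. Scheduled 6%. Osteria agreement on 7-1-1-2: 7-1-2-2 not covered. → 6%.
Line B: paperboard → 7-3; coated → 7-3-2; in sheets → 7-3-2-2. Scheduled 4%. No special measure applies. → 4%.
Line C: tissue paper → 7-2; coated → 7-2-1; in rolls → 7-2-1-2. Scheduled 36%. Arlenia agreement on 7-2: RVC ≥ 35% → 12% available; Arlenia agreement on 7-1-2-2: 7-2-1-2 not covered; Arlenia agreement on 7-1-2-2: 7-2-1-2 not covered; preferential 12%. → 12%.
Sum: 6% + 4% + 12% = 22%.

22%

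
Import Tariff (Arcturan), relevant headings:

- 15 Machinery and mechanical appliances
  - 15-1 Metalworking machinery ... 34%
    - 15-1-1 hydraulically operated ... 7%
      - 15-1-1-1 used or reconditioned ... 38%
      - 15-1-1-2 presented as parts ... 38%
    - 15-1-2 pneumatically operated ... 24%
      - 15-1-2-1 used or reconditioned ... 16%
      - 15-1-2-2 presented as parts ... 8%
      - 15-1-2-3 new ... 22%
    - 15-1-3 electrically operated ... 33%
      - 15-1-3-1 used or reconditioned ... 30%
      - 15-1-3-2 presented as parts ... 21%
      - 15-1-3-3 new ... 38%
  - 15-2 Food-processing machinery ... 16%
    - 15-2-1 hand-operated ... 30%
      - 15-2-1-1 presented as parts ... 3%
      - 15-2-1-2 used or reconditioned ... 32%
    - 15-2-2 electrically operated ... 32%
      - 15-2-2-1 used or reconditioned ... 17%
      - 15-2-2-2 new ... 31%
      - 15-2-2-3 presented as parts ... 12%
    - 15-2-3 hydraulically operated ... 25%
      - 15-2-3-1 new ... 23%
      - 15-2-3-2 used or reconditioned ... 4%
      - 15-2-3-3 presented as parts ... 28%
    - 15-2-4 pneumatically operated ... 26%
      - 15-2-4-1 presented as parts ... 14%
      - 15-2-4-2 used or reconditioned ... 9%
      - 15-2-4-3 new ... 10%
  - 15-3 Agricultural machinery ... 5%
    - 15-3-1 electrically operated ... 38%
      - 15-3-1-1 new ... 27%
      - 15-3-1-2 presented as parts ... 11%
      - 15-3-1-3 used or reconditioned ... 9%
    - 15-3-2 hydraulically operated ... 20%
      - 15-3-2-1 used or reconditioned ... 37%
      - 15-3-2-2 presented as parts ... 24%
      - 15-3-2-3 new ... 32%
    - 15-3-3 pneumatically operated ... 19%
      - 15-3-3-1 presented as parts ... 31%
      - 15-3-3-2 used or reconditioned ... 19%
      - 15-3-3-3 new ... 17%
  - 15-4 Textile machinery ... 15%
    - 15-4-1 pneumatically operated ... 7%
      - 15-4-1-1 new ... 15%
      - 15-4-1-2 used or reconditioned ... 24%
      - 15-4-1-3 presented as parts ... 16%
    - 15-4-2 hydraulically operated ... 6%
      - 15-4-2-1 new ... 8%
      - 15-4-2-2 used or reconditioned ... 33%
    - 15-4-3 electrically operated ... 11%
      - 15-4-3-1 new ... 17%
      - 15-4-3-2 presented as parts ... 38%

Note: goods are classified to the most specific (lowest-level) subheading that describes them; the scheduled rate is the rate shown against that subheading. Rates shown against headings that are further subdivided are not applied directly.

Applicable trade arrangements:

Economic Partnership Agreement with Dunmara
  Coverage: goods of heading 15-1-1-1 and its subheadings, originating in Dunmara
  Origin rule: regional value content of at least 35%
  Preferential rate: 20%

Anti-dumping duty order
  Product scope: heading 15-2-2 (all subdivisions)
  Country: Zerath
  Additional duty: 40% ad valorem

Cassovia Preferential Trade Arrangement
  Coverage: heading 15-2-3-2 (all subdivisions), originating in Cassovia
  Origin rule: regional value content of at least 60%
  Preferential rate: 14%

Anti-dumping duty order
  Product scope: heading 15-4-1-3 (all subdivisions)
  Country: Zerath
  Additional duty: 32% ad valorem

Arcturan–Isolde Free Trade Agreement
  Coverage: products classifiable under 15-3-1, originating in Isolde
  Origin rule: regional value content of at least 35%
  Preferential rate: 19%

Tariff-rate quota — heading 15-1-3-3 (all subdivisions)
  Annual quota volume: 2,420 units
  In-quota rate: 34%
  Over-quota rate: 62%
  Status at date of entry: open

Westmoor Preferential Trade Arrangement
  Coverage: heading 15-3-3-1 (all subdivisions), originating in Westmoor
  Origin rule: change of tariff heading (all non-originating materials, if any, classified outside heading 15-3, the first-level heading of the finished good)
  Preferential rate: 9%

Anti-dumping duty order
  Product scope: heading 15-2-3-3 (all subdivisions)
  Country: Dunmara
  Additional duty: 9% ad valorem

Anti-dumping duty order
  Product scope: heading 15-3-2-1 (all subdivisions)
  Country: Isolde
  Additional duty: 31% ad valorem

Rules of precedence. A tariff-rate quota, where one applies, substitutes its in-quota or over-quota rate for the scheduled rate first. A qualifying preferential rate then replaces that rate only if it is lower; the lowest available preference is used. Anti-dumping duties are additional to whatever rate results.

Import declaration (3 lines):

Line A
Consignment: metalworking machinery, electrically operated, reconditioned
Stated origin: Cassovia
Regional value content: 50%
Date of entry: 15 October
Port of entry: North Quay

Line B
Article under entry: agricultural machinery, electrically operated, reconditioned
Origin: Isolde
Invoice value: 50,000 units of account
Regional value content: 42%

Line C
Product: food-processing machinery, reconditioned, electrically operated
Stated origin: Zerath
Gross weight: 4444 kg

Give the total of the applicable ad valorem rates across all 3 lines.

96%

Line A: metalworking → 15-1; electrically operated → 15-1-3; reconditioned → 15-1-3-1. Scheduled 30%. Cassovia agreement on 15-2-3-2: 15-1-3-1 not covered. → 30%.
Line B: agricultural → 15-3; electrically operated → 15-3-1; reconditioned → 15-3-1-3. Scheduled 9%. Isolde agreement on 15-3-1: RVC ≥ 35% → 19% available; preference 19% not lower than 9% → no reduction. → 9%.
Line C: food-processing → 15-2; electrically operated → 15-2-2; reconditioned → 15-2-2-1. Scheduled 17%. anti-dumping (Zerath, 15-2-2): +40%; total 17% + 40% = 57%. → 57%.
Sum: 30% + 9% + 57% = 96%.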